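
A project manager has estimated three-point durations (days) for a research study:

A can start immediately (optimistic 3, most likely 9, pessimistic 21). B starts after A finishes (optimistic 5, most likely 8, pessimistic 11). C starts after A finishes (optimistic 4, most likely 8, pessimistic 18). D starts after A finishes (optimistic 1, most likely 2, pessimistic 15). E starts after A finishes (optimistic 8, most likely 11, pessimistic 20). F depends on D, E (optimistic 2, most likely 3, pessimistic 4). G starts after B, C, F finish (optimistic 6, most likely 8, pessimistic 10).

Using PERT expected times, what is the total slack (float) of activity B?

7 days

te_A = (3 + 4·9 + 21)/6 = 60/6 = 10
te_B = (5 + 4·8 + 11)/6 = 48/6 = 8
te_C = (4 + 4·8 + 18)/6 = 54/6 = 9
te_D = (1 + 4·2 + 15)/6 = 24/6 = 4
te_E = (8 + 4·11 + 20)/6 = 72/6 = 12
te_F = (2 + 4·3 + 4)/6 = 18/6 = 3
te_G = (6 + 4·8 + 10)/6 = 48/6 = 8

Forward pass:
ES_A = 0; EF_A = 10
ES_B = 10; EF_B = 10+8 = 18
ES_C = 10; EF_C = 10+9 = 19
ES_D = 10; EF_D = 10+4 = 14
ES_E = 10; EF_E = 10+12 = 22
ES_F = max(EF_D=14, EF_E=22) = 22; EF_F = 22+3 = 25
ES_G = max(EF_B=18, EF_C=19, EF_F=25) = 25; EF_G = 25+8 = 33
Expected project duration μ = 33 days. Critical path: A → E → F → G.

Backward pass:
LF_G = 33; LS_G = 33−8 = 25
LF_F = LS_G = 25; LS_F = 25−3 = 22
LF_E = LS_F = 22; LS_E = 22−12 = 10
LF_D = LS_F = 22; LS_D = 22−4 = 18
LF_C = LS_G = 25; LS_C = 25−9 = 16
LF_B = LS_G = 25; LS_B = 25−8 = 17
LF_A = min(LS_B=17, LS_C=16, LS_D=18, LS_E=10) = 10; LS_A = 10−10 = 0
Slack_B = LS_B − ES_B = 17 − 10 = 7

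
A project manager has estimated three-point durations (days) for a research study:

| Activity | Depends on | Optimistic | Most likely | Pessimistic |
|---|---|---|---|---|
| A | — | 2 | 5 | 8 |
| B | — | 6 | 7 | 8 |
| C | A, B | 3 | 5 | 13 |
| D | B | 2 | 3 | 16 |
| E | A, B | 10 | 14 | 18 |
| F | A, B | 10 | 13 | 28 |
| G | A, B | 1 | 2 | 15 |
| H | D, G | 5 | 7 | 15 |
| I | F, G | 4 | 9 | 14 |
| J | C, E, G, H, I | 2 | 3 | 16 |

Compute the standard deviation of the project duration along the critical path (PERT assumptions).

4.16 days

te_A = (2 + 4·5 + 8)/6 = 30/6 = 5; σ²_A = ((8−2)/6)² = 1.000
te_B = (6 + 4·7 + 8)/6 = 42/6 = 7; σ²_B = ((8−6)/6)² = 0.111
te_C = (3 + 4·5 + 13)/6 = 36/6 = 6; σ²_C = ((13−3)/6)² = 2.778
te_D = (2 + 4·3 + 16)/6 = 30/6 = 5; σ²_D = ((16−2)/6)² = 5.444
te_E = (10 + 4·14 + 18)/6 = 84/6 = 14; σ²_E = ((18−10)/6)² = 1.778
te_F = (10 + 4·13 + 28)/6 = 90/6 = 15; σ²_F = ((28−10)/6)² = 9.000
te_G = (1 + 4·2 + 15)/6 = 24/6 = 4; σ²_G = ((15−1)/6)² = 5.444
te_H = (5 + 4·7 + 15)/6 = 48/6 = 8; σ²_H = ((15−5)/6)² = 2.778
te_I = (4 + 4·9 + 14)/6 = 54/6 = 9; σ²_I = ((14−4)/6)² = 2.778
te_J = (2 + 4·3 + 16)/6 = 30/6 = 5; σ²_J = ((16−2)/6)² = 5.444

Forward pass:
ES_A = 0; EF_A = 5
ES_B = 0; EF_B = 7
ES_C = max(EF_A=5, EF_B=7) = 7; EF_C = 7+6 = 13
ES_D = 7; EF_D = 7+5 = 12
ES_E = max(EF_A=5, EF_B=7) = 7; EF_E = 7+14 = 21
ES_F = max(EF_A=5, EF_B=7) = 7; EF_F = 7+15 = 22
ES_G = max(EF_A=5, EF_B=7) = 7; EF_G = 7+4 = 11
ES_H = max(EF_D=12, EF_G=11) = 12; EF_H = 12+8 = 20
ES_I = max(EF_F=22, EF_G=11) = 22; EF_I = 22+9 = 31
ES_J = max(EF_C=13, EF_E=21, EF_G=11, EF_H=20, EF_I=31) = 31; EF_J = 31+5 = 36
Expected project duration μ = 36 days. Critical path: B → F → I → J.

Variance along critical path = 0.111 + 9.000 + 2.778 + 5.444 = 17.333
σ = √17.333 = 4.163 days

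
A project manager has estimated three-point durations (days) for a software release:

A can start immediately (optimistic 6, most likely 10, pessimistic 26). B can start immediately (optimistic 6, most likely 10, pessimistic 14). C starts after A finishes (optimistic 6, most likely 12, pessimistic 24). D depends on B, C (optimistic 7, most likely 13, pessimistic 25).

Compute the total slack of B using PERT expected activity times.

15 days

te_A = (6 + 4·10 + 26)/6 = 72/6 = 12
te_B = (6 + 4·10 + 14)/6 = 60/6 = 10
te_C = (6 + 4·12 + 24)/6 = 78/6 = 13
te_D = (7 + 4·13 + 25)/6 = 84/6 = 14

Forward pass:
ES_A = 0; EF_A = 12
ES_B = 0; EF_B = 10
ES_C = 12; EF_C = 12+13 = 25
ES_D = max(EF_B=10, EF_C=25) = 25; EF_D = 25+14 = 39
Expected project duration μ = 39 days. Critical path: A → C → D.

Backward pass:
LF_D = 39; LS_D = 39−14 = 25
LF_C = LS_D = 25; LS_C = 25−13 = 12
LF_B = LS_D = 25; LS_B = 25−10 = 15
LF_A = LS_C = 12; LS_A = 12−12 = 0
Slack_B = LS_B − ES_B = 15 − 0 = 15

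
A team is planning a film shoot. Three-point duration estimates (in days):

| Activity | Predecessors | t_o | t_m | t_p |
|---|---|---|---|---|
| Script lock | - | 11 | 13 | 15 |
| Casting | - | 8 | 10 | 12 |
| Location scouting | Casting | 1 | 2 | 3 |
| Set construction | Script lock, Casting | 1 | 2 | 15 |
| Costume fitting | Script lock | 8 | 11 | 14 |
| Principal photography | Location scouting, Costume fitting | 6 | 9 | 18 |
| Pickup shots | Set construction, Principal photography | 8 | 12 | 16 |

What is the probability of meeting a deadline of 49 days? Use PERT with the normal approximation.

0.868

te_Script lock = (11 + 4·13 + 15)/6 = 78/6 = 13; σ²_Script lock = ((15−11)/6)² = 0.444
te_Casting = (8 + 4·10 + 12)/6 = 60/6 = 10; σ²_Casting = ((12−8)/6)² = 0.444
te_Location scouting = (1 + 4·2 + 3)/6 = 12/6 = 2; σ²_Location scouting = ((3−1)/6)² = 0.111
te_Set construction = (1 + 4·2 + 15)/6 = 24/6 = 4; σ²_Set construction = ((15−1)/6)² = 5.444
te_Costume fitting = (8 + 4·11 + 14)/6 = 66/6 = 11; σ²_Costume fitting = ((14−8)/6)² = 1.000
te_Principal photography = (6 + 4·9 + 18)/6 = 60/6 = 10; σ²_Principal photography = ((18−6)/6)² = 4.000
te_Pickup shots = (8 + 4·12 + 16)/6 = 72/6 = 12; σ²_Pickup shots = ((16−8)/6)² = 1.778

Forward pass:
ES_Script lock = 0; EF_Script lock = 13
ES_Casting = 0; EF_Casting = 10
ES_Location scouting = 10; EF_Location scouting = 10+2 = 12
ES_Set construction = max(EF_Script lock=13, EF_Casting=10) = 13; EF_Set construction = 13+4 = 17
ES_Costume fitting = 13; EF_Costume fitting = 13+11 = 24
ES_Principal photography = max(EF_Location scouting=12, EF_Costume fitting=24) = 24; EF_Principal photography = 24+10 = 34
ES_Pickup shots = max(EF_Set construction=17, EF_Principal photography=34) = 34; EF_Pickup shots = 34+12 = 46
Expected project duration μ = 46 days. Critical path: Script lock → Costume fitting → Principal photography → Pickup shots.

Variance along critical path = 0.444 + 1.000 + 4.000 + 1.778 = 7.222; σ = √7.222 = 2.687 days.
Z = (49 − 46) / 2.687 = 1.116
P(T ≤ 49) = Φ(1.116) ≈ 0.868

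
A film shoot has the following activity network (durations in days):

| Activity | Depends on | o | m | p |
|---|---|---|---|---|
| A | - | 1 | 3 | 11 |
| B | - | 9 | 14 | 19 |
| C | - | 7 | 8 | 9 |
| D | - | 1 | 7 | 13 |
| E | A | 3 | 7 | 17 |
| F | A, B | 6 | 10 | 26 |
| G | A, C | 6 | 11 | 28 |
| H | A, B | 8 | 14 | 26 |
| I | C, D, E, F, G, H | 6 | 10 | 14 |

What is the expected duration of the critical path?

te_A = (1 + 4·3 + 11)/6 = 24/6 = 4
te_B = (9 + 4·14 + 19)/6 = 84/6 = 14
te_C = (7 + 4·8 + 9)/6 = 48/6 = 8
te_D = (1 + 4·7 + 13)/6 = 42/6 = 7
te_E = (3 + 4·7 + 17)/6 = 48/6 = 8
te_F = (6 + 4·10 + 26)/6 = 72/6 = 12
te_G = (6 + 4·11 + 28)/6 = 78/6 = 13
te_H = (8 + 4·14 + 26)/6 = 90/6 = 15
te_I = (6 + 4·10 + 14)/6 = 60/6 = 10

Forward pass:
ES_A = 0; EF_A = 4
ES_B = 0; EF_B = 14
ES_C = 0; EF_C = 8
ES_D = 0; EF_D = 7
ES_E = 4; EF_E = 4+8 = 12
ES_F = max(EF_A=4, EF_B=14) = 14; EF_F = 14+12 = 26
ES_G = max(EF_A=4, EF_C=8) = 8; EF_G = 8+13 = 21
ES_H = max(EF_A=4, EF_B=14) = 14; EF_H = 14+15 = 29
ES_I = max(EF_C=8, EF_D=7, EF_E=12, EF_F=26, EF_G=21, EF_H=29) = 29; EF_I = 29+10 = 39
Expected project duration μ = 39 days. Critical path: B → H → I.

39 days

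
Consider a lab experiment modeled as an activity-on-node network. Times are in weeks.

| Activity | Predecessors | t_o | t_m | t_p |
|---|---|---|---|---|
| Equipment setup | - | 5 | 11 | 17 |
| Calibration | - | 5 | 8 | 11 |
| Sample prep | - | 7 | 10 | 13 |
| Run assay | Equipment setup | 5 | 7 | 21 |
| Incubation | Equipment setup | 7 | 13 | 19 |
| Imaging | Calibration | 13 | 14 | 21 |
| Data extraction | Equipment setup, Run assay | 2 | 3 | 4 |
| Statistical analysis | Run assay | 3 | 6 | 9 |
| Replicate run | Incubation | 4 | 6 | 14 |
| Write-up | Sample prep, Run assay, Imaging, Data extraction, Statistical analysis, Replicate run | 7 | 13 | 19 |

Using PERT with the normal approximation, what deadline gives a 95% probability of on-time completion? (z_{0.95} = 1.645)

50.3 weeks

te_Equipment setup = (5 + 4·11 + 17)/6 = 66/6 = 11; σ²_Equipment setup = ((17−5)/6)² = 4.000
te_Calibration = (5 + 4·8 + 11)/6 = 48/6 = 8; σ²_Calibration = ((11−5)/6)² = 1.000
te_Sample prep = (7 + 4·10 + 13)/6 = 60/6 = 10; σ²_Sample prep = ((13−7)/6)² = 1.000
te_Run assay = (5 + 4·7 + 21)/6 = 54/6 = 9; σ²_Run assay = ((21−5)/6)² = 7.111
te_Incubation = (7 + 4·13 + 19)/6 = 78/6 = 13; σ²_Incubation = ((19−7)/6)² = 4.000
te_Imaging = (13 + 4·14 + 21)/6 = 90/6 = 15; σ²_Imaging = ((21−13)/6)² = 1.778
te_Data extraction = (2 + 4·3 + 4)/6 = 18/6 = 3; σ²_Data extraction = ((4−2)/6)² = 0.111
te_Statistical analysis = (3 + 4·6 + 9)/6 = 36/6 = 6; σ²_Statistical analysis = ((9−3)/6)² = 1.000
te_Replicate run = (4 + 4·6 + 14)/6 = 42/6 = 7; σ²_Replicate run = ((14−4)/6)² = 2.778
te_Write-up = (7 + 4·13 + 19)/6 = 78/6 = 13; σ²_Write-up = ((19−7)/6)² = 4.000

Forward pass:
ES_Equipment setup = 0; EF_Equipment setup = 11
ES_Calibration = 0; EF_Calibration = 8
ES_Sample prep = 0; EF_Sample prep = 10
ES_Run assay = 11; EF_Run assay = 11+9 = 20
ES_Incubation = 11; EF_Incubation = 11+13 = 24
ES_Imaging = 8; EF_Imaging = 8+15 = 23
ES_Data extraction = max(EF_Equipment setup=11, EF_Run assay=20) = 20; EF_Data extraction = 20+3 = 23
ES_Statistical analysis = 20; EF_Statistical analysis = 20+6 = 26
ES_Replicate run = 24; EF_Replicate run = 24+7 = 31
ES_Write-up = max(EF_Sample prep=10, EF_Run assay=20, EF_Imaging=23, EF_Data extraction=23, EF_Statistical analysis=26, EF_Replicate run=31) = 31; EF_Write-up = 31+13 = 44
Expected project duration μ = 44 weeks. Critical path: Equipment setup → Incubation → Replicate run → Write-up.

Variance along critical path = 4.000 + 4.000 + 2.778 + 4.000 = 14.778; σ = 3.844 weeks.
D = μ + z·σ = 44 + 1.645·3.844 = 50.3 weeks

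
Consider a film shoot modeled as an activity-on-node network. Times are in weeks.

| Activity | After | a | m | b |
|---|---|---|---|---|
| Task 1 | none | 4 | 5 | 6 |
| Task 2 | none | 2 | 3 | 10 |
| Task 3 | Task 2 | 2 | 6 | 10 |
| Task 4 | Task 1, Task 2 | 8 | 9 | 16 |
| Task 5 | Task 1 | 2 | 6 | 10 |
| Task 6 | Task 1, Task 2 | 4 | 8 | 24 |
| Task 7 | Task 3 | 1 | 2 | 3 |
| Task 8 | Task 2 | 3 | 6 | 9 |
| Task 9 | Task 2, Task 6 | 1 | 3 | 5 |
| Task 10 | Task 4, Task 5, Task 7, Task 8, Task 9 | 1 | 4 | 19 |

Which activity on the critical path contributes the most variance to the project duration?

te_Task 1 = (4 + 4·5 + 6)/6 = 30/6 = 5; σ²_Task 1 = ((6−4)/6)² = 0.111
te_Task 2 = (2 + 4·3 + 10)/6 = 24/6 = 4; σ²_Task 2 = ((10−2)/6)² = 1.778
te_Task 3 = (2 + 4·6 + 10)/6 = 36/6 = 6; σ²_Task 3 = ((10−2)/6)² = 1.778
te_Task 4 = (8 + 4·9 + 16)/6 = 60/6 = 10; σ²_Task 4 = ((16−8)/6)² = 1.778
te_Task 5 = (2 + 4·6 + 10)/6 = 36/6 = 6; σ²_Task 5 = ((10−2)/6)² = 1.778
te_Task 6 = (4 + 4·8 + 24)/6 = 60/6 = 10; σ²_Task 6 = ((24−4)/6)² = 11.111
te_Task 7 = (1 + 4·2 + 3)/6 = 12/6 = 2; σ²_Task 7 = ((3−1)/6)² = 0.111
te_Task 8 = (3 + 4·6 + 9)/6 = 36/6 = 6; σ²_Task 8 = ((9−3)/6)² = 1.000
te_Task 9 = (1 + 4·3 + 5)/6 = 18/6 = 3; σ²_Task 9 = ((5−1)/6)² = 0.444
te_Task 10 = (1 + 4·4 + 19)/6 = 36/6 = 6; σ²_Task 10 = ((19−1)/6)² = 9.000

Forward pass:
ES_Task 1 = 0; EF_Task 1 = 5
ES_Task 2 = 0; EF_Task 2 = 4
ES_Task 3 = 4; EF_Task 3 = 4+6 = 10
ES_Task 4 = max(EF_Task 1=5, EF_Task 2=4) = 5; EF_Task 4 = 5+10 = 15
ES_Task 5 = 5; EF_Task 5 = 5+6 = 11
ES_Task 6 = max(EF_Task 1=5, EF_Task 2=4) = 5; EF_Task 6 = 5+10 = 15
ES_Task 7 = 10; EF_Task 7 = 10+2 = 12
ES_Task 8 = 4; EF_Task 8 = 4+6 = 10
ES_Task 9 = max(EF_Task 2=4, EF_Task 6=15) = 15; EF_Task 9 = 15+3 = 18
ES_Task 10 = max(EF_Task 4=15, EF_Task 5=11, EF_Task 7=12, EF_Task 8=10, EF_Task 9=18) = 18; EF_Task 10 = 18+6 = 24
Expected project duration μ = 24 weeks. Critical path: Task 1 → Task 6 → Task 9 → Task 10.

Variances on critical path: σ²_Task 1=0.111, σ²_Task 6=11.111, σ²_Task 9=0.444, σ²_Task 10=9.000.
Largest is σ²_Task 6 = 11.111.

Task 6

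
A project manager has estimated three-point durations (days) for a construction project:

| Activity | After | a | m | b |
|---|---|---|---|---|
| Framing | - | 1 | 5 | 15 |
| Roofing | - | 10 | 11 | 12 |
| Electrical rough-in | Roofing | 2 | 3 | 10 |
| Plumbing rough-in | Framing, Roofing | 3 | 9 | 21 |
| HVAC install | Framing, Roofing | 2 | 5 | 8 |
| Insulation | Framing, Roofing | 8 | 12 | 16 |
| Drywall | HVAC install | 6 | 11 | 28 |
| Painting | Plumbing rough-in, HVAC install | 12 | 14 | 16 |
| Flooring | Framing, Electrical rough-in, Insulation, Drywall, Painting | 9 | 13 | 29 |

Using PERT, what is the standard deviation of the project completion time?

4.55 days

te_Framing = (1 + 4·5 + 15)/6 = 36/6 = 6; σ²_Framing = ((15−1)/6)² = 5.444
te_Roofing = (10 + 4·11 + 12)/6 = 66/6 = 11; σ²_Roofing = ((12−10)/6)² = 0.111
te_Electrical rough-in = (2 + 4·3 + 10)/6 = 24/6 = 4; σ²_Electrical rough-in = ((10−2)/6)² = 1.778
te_Plumbing rough-in = (3 + 4·9 + 21)/6 = 60/6 = 10; σ²_Plumbing rough-in = ((21−3)/6)² = 9.000
te_HVAC install = (2 + 4·5 + 8)/6 = 30/6 = 5; σ²_HVAC install = ((8−2)/6)² = 1.000
te_Insulation = (8 + 4·12 + 16)/6 = 72/6 = 12; σ²_Insulation = ((16−8)/6)² = 1.778
te_Drywall = (6 + 4·11 + 28)/6 = 78/6 = 13; σ²_Drywall = ((28−6)/6)² = 13.444
te_Painting = (12 + 4·14 + 16)/6 = 84/6 = 14; σ²_Painting = ((16−12)/6)² = 0.444
te_Flooring = (9 + 4·13 + 29)/6 = 90/6 = 15; σ²_Flooring = ((29−9)/6)² = 11.111

Forward pass:
ES_Framing = 0; EF_Framing = 6
ES_Roofing = 0; EF_Roofing = 11
ES_Electrical rough-in = 11; EF_Electrical rough-in = 11+4 = 15
ES_Plumbing rough-in = max(EF_Framing=6, EF_Roofing=11) = 11; EF_Plumbing rough-in = 11+10 = 21
ES_HVAC install = max(EF_Framing=6, EF_Roofing=11) = 11; EF_HVAC install = 11+5 = 16
ES_Insulation = max(EF_Framing=6, EF_Roofing=11) = 11; EF_Insulation = 11+12 = 23
ES_Drywall = 16; EF_Drywall = 16+13 = 29
ES_Painting = max(EF_Plumbing rough-in=21, EF_HVAC install=16) = 21; EF_Painting = 21+14 = 35
ES_Flooring = max(EF_Framing=6, EF_Electrical rough-in=15, EF_Insulation=23, EF_Drywall=29, EF_Painting=35) = 35; EF_Flooring = 35+15 = 50
Expected project duration μ = 50 days. Critical path: Roofing → Plumbing rough-in → Painting → Flooring.

Variance along critical path = 0.111 + 9.000 + 0.444 + 11.111 = 20.667
σ = √20.667 = 4.546 days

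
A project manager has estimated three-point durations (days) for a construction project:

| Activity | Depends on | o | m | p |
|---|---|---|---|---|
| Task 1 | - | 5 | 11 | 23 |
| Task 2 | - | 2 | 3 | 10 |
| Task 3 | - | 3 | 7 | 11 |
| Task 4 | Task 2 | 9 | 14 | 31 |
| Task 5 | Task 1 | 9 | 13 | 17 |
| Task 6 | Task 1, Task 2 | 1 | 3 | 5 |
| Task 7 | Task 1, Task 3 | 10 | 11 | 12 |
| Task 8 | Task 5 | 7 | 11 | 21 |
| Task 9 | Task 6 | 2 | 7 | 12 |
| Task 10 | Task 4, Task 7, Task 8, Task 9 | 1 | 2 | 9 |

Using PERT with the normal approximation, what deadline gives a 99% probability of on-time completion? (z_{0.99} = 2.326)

49.9 days

te_Task 1 = (5 + 4·11 + 23)/6 = 72/6 = 12; σ²_Task 1 = ((23−5)/6)² = 9.000
te_Task 2 = (2 + 4·3 + 10)/6 = 24/6 = 4; σ²_Task 2 = ((10−2)/6)² = 1.778
te_Task 3 = (3 + 4·7 + 11)/6 = 42/6 = 7; σ²_Task 3 = ((11−3)/6)² = 1.778
te_Task 4 = (9 + 4·14 + 31)/6 = 96/6 = 16; σ²_Task 4 = ((31−9)/6)² = 13.444
te_Task 5 = (9 + 4·13 + 17)/6 = 78/6 = 13; σ²_Task 5 = ((17−9)/6)² = 1.778
te_Task 6 = (1 + 4·3 + 5)/6 = 18/6 = 3; σ²_Task 6 = ((5−1)/6)² = 0.444
te_Task 7 = (10 + 4·11 + 12)/6 = 66/6 = 11; σ²_Task 7 = ((12−10)/6)² = 0.111
te_Task 8 = (7 + 4·11 + 21)/6 = 72/6 = 12; σ²_Task 8 = ((21−7)/6)² = 5.444
te_Task 9 = (2 + 4·7 + 12)/6 = 42/6 = 7; σ²_Task 9 = ((12−2)/6)² = 2.778
te_Task 10 = (1 + 4·2 + 9)/6 = 18/6 = 3; σ²_Task 10 = ((9−1)/6)² = 1.778

Forward pass:
ES_Task 1 = 0; EF_Task 1 = 12
ES_Task 2 = 0; EF_Task 2 = 4
ES_Task 3 = 0; EF_Task 3 = 7
ES_Task 4 = 4; EF_Task 4 = 4+16 = 20
ES_Task 5 = 12; EF_Task 5 = 12+13 = 25
ES_Task 6 = max(EF_Task 1=12, EF_Task 2=4) = 12; EF_Task 6 = 12+3 = 15
ES_Task 7 = max(EF_Task 1=12, EF_Task 3=7) = 12; EF_Task 7 = 12+11 = 23
ES_Task 8 = 25; EF_Task 8 = 25+12 = 37
ES_Task 9 = 15; EF_Task 9 = 15+7 = 22
ES_Task 10 = max(EF_Task 4=20, EF_Task 7=23, EF_Task 8=37, EF_Task 9=22) = 37; EF_Task 10 = 37+3 = 40
Expected project duration μ = 40 days. Critical path: Task 1 → Task 5 → Task 8 → Task 10.

Variance along critical path = 9.000 + 1.778 + 5.444 + 1.778 = 18.000; σ = 4.243 days.
D = μ + z·σ = 40 + 2.326·4.243 = 49.9 days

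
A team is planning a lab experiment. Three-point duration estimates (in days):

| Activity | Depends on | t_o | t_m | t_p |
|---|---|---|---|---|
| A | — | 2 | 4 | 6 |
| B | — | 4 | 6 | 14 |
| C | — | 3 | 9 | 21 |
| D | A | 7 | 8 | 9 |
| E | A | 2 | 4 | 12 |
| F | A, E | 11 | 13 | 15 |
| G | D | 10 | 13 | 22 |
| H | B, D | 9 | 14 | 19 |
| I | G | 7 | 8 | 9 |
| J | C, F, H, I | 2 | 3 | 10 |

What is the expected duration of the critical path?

te_A = (2 + 4·4 + 6)/6 = 24/6 = 4
te_B = (4 + 4·6 + 14)/6 = 42/6 = 7
te_C = (3 + 4·9 + 21)/6 = 60/6 = 10
te_D = (7 + 4·8 + 9)/6 = 48/6 = 8
te_E = (2 + 4·4 + 12)/6 = 30/6 = 5
te_F = (11 + 4·13 + 15)/6 = 78/6 = 13
te_G = (10 + 4·13 + 22)/6 = 84/6 = 14
te_H = (9 + 4·14 + 19)/6 = 84/6 = 14
te_I = (7 + 4·8 + 9)/6 = 48/6 = 8
te_J = (2 + 4·3 + 10)/6 = 24/6 = 4

Forward pass:
ES_A = 0; EF_A = 4
ES_B = 0; EF_B = 7
ES_C = 0; EF_C = 10
ES_D = 4; EF_D = 4+8 = 12
ES_E = 4; EF_E = 4+5 = 9
ES_F = max(EF_A=4, EF_E=9) = 9; EF_F = 9+13 = 22
ES_G = 12; EF_G = 12+14 = 26
ES_H = max(EF_B=7, EF_D=12) = 12; EF_H = 12+14 = 26
ES_I = 26; EF_I = 26+8 = 34
ES_J = max(EF_C=10, EF_F=22, EF_H=26, EF_I=34) = 34; EF_J = 34+4 = 38
Expected project duration μ = 38 days. Critical path: A → D → G → I → J.

38 days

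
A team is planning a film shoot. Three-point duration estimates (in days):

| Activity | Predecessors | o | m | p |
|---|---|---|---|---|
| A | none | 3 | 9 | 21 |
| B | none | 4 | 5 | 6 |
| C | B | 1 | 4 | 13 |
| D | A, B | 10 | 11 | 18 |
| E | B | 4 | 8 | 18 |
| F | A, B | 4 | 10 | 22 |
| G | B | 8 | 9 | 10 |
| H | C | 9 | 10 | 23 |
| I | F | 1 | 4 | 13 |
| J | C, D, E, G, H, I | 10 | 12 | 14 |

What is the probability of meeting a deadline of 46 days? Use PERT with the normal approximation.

te_A = (3 + 4·9 + 21)/6 = 60/6 = 10; σ²_A = ((21−3)/6)² = 9.000
te_B = (4 + 4·5 + 6)/6 = 30/6 = 5; σ²_B = ((6−4)/6)² = 0.111
te_C = (1 + 4·4 + 13)/6 = 30/6 = 5; σ²_C = ((13−1)/6)² = 4.000
te_D = (10 + 4·11 + 18)/6 = 72/6 = 12; σ²_D = ((18−10)/6)² = 1.778
te_E = (4 + 4·8 + 18)/6 = 54/6 = 9; σ²_E = ((18−4)/6)² = 5.444
te_F = (4 + 4·10 + 22)/6 = 66/6 = 11; σ²_F = ((22−4)/6)² = 9.000
te_G = (8 + 4·9 + 10)/6 = 54/6 = 9; σ²_G = ((10−8)/6)² = 0.111
te_H = (9 + 4·10 + 23)/6 = 72/6 = 12; σ²_H = ((23−9)/6)² = 5.444
te_I = (1 + 4·4 + 13)/6 = 30/6 = 5; σ²_I = ((13−1)/6)² = 4.000
te_J = (10 + 4·12 + 14)/6 = 72/6 = 12; σ²_J = ((14−10)/6)² = 0.444

Forward pass:
ES_A = 0; EF_A = 10
ES_B = 0; EF_B = 5
ES_C = 5; EF_C = 5+5 = 10
ES_D = max(EF_A=10, EF_B=5) = 10; EF_D = 10+12 = 22
ES_E = 5; EF_E = 5+9 = 14
ES_F = max(EF_A=10, EF_B=5) = 10; EF_F = 10+11 = 21
ES_G = 5; EF_G = 5+9 = 14
ES_H = 10; EF_H = 10+12 = 22
ES_I = 21; EF_I = 21+5 = 26
ES_J = max(EF_C=10, EF_D=22, EF_E=14, EF_G=14, EF_H=22, EF_I=26) = 26; EF_J = 26+12 = 38
Expected project duration μ = 38 days. Critical path: A → F → I → J.

Variance along critical path = 9.000 + 9.000 + 4.000 + 0.444 = 22.444; σ = √22.444 = 4.738 days.
Z = (46 − 38) / 4.738 = 1.689
P(T ≤ 46) = Φ(1.689) ≈ 0.954

0.954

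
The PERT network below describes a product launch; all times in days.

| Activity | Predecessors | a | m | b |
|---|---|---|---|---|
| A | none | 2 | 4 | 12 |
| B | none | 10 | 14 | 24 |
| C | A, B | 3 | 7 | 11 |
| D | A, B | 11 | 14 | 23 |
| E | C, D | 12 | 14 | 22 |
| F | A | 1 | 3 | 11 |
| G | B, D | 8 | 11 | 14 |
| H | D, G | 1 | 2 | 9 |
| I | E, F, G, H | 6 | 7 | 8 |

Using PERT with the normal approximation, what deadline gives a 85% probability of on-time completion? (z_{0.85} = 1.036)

55.6 days

te_A = (2 + 4·4 + 12)/6 = 30/6 = 5; σ²_A = ((12−2)/6)² = 2.778
te_B = (10 + 4·14 + 24)/6 = 90/6 = 15; σ²_B = ((24−10)/6)² = 5.444
te_C = (3 + 4·7 + 11)/6 = 42/6 = 7; σ²_C = ((11−3)/6)² = 1.778
te_D = (11 + 4·14 + 23)/6 = 90/6 = 15; σ²_D = ((23−11)/6)² = 4.000
te_E = (12 + 4·14 + 22)/6 = 90/6 = 15; σ²_E = ((22−12)/6)² = 2.778
te_F = (1 + 4·3 + 11)/6 = 24/6 = 4; σ²_F = ((11−1)/6)² = 2.778
te_G = (8 + 4·11 + 14)/6 = 66/6 = 11; σ²_G = ((14−8)/6)² = 1.000
te_H = (1 + 4·2 + 9)/6 = 18/6 = 3; σ²_H = ((9−1)/6)² = 1.778
te_I = (6 + 4·7 + 8)/6 = 42/6 = 7; σ²_I = ((8−6)/6)² = 0.111

Forward pass:
ES_A = 0; EF_A = 5
ES_B = 0; EF_B = 15
ES_C = max(EF_A=5, EF_B=15) = 15; EF_C = 15+7 = 22
ES_D = max(EF_A=5, EF_B=15) = 15; EF_D = 15+15 = 30
ES_E = max(EF_C=22, EF_D=30) = 30; EF_E = 30+15 = 45
ES_F = 5; EF_F = 5+4 = 9
ES_G = max(EF_B=15, EF_D=30) = 30; EF_G = 30+11 = 41
ES_H = max(EF_D=30, EF_G=41) = 41; EF_H = 41+3 = 44
ES_I = max(EF_E=45, EF_F=9, EF_G=41, EF_H=44) = 45; EF_I = 45+7 = 52
Expected project duration μ = 52 days. Critical path: B → D → E → I.

Variance along critical path = 5.444 + 4.000 + 2.778 + 0.111 = 12.333; σ = 3.512 days.
D = μ + z·σ = 52 + 1.036·3.512 = 55.6 days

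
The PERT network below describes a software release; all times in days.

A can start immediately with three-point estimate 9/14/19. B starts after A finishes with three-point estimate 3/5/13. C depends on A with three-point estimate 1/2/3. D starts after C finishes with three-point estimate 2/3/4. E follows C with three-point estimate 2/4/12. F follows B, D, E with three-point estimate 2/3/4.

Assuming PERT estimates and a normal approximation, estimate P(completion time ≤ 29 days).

0.981

te_A = (9 + 4·14 + 19)/6 = 84/6 = 14; σ²_A = ((19−9)/6)² = 2.778
te_B = (3 + 4·5 + 13)/6 = 36/6 = 6; σ²_B = ((13−3)/6)² = 2.778
te_C = (1 + 4·2 + 3)/6 = 12/6 = 2; σ²_C = ((3−1)/6)² = 0.111
te_D = (2 + 4·3 + 4)/6 = 18/6 = 3; σ²_D = ((4−2)/6)² = 0.111
te_E = (2 + 4·4 + 12)/6 = 30/6 = 5; σ²_E = ((12−2)/6)² = 2.778
te_F = (2 + 4·3 + 4)/6 = 18/6 = 3; σ²_F = ((4−2)/6)² = 0.111

Forward pass:
ES_A = 0; EF_A = 14
ES_B = 14; EF_B = 14+6 = 20
ES_C = 14; EF_C = 14+2 = 16
ES_D = 16; EF_D = 16+3 = 19
ES_E = 16; EF_E = 16+5 = 21
ES_F = max(EF_B=20, EF_D=19, EF_E=21) = 21; EF_F = 21+3 = 24
Expected project duration μ = 24 days. Critical path: A → C → E → F.

Variance along critical path = 2.778 + 0.111 + 2.778 + 0.111 = 5.778; σ = √5.778 = 2.404 days.
Z = (29 − 24) / 2.404 = 2.080
P(T ≤ 29) = Φ(2.080) ≈ 0.981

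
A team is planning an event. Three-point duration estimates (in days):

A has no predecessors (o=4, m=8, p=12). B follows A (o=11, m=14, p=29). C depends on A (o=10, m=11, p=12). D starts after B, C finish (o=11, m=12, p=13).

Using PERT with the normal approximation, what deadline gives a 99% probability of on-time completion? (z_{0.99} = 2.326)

43.7 days

te_A = (4 + 4·8 + 12)/6 = 48/6 = 8; σ²_A = ((12−4)/6)² = 1.778
te_B = (11 + 4·14 + 29)/6 = 96/6 = 16; σ²_B = ((29−11)/6)² = 9.000
te_C = (10 + 4·11 + 12)/6 = 66/6 = 11; σ²_C = ((12−10)/6)² = 0.111
te_D = (11 + 4·12 + 13)/6 = 72/6 = 12; σ²_D = ((13−11)/6)² = 0.111

Forward pass:
ES_A = 0; EF_A = 8
ES_B = 8; EF_B = 8+16 = 24
ES_C = 8; EF_C = 8+11 = 19
ES_D = max(EF_B=24, EF_C=19) = 24; EF_D = 24+12 = 36
Expected project duration μ = 36 days. Critical path: A → B → D.

Variance along critical path = 1.778 + 9.000 + 0.111 = 10.889; σ = 3.300 days.
D = μ + z·σ = 36 + 2.326·3.300 = 43.7 days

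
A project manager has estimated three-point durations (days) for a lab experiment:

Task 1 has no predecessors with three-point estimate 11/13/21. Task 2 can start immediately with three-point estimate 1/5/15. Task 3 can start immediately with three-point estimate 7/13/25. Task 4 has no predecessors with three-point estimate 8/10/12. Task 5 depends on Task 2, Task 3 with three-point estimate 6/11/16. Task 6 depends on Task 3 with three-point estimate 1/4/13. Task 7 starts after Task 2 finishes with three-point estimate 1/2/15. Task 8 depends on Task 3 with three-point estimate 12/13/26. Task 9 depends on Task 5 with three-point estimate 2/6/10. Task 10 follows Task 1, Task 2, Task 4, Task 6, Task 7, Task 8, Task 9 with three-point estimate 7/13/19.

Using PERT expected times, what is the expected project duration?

44 days

te_Task 1 = (11 + 4·13 + 21)/6 = 84/6 = 14
te_Task 2 = (1 + 4·5 + 15)/6 = 36/6 = 6
te_Task 3 = (7 + 4·13 + 25)/6 = 84/6 = 14
te_Task 4 = (8 + 4·10 + 12)/6 = 60/6 = 10
te_Task 5 = (6 + 4·11 + 16)/6 = 66/6 = 11
te_Task 6 = (1 + 4·4 + 13)/6 = 30/6 = 5
te_Task 7 = (1 + 4·2 + 15)/6 = 24/6 = 4
te_Task 8 = (12 + 4·13 + 26)/6 = 90/6 = 15
te_Task 9 = (2 + 4·6 + 10)/6 = 36/6 = 6
te_Task 10 = (7 + 4·13 + 19)/6 = 78/6 = 13

Forward pass:
ES_Task 1 = 0; EF_Task 1 = 14
ES_Task 2 = 0; EF_Task 2 = 6
ES_Task 3 = 0; EF_Task 3 = 14
ES_Task 4 = 0; EF_Task 4 = 10
ES_Task 5 = max(EF_Task 2=6, EF_Task 3=14) = 14; EF_Task 5 = 14+11 = 25
ES_Task 6 = 14; EF_Task 6 = 14+5 = 19
ES_Task 7 = 6; EF_Task 7 = 6+4 = 10
ES_Task 8 = 14; EF_Task 8 = 14+15 = 29
ES_Task 9 = 25; EF_Task 9 = 25+6 = 31
ES_Task 10 = max(EF_Task 1=14, EF_Task 2=6, EF_Task 4=10, EF_Task 6=19, EF_Task 7=10, EF_Task 8=29, EF_Task 9=31) = 31; EF_Task 10 = 31+13 = 44
Expected project duration μ = 44 days. Critical path: Task 3 → Task 5 → Task 9 → Task 10.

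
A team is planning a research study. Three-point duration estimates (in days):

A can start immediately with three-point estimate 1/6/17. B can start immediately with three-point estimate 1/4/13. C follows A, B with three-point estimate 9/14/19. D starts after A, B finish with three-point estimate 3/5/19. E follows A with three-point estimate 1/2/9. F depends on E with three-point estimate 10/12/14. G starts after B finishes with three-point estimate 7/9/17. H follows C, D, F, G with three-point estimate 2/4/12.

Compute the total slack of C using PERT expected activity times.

te_A = (1 + 4·6 + 17)/6 = 42/6 = 7
te_B = (1 + 4·4 + 13)/6 = 30/6 = 5
te_C = (9 + 4·14 + 19)/6 = 84/6 = 14
te_D = (3 + 4·5 + 19)/6 = 42/6 = 7
te_E = (1 + 4·2 + 9)/6 = 18/6 = 3
te_F = (10 + 4·12 + 14)/6 = 72/6 = 12
te_G = (7 + 4·9 + 17)/6 = 60/6 = 10
te_H = (2 + 4·4 + 12)/6 = 30/6 = 5

Forward pass:
ES_A = 0; EF_A = 7
ES_B = 0; EF_B = 5
ES_C = max(EF_A=7, EF_B=5) = 7; EF_C = 7+14 = 21
ES_D = max(EF_A=7, EF_B=5) = 7; EF_D = 7+7 = 14
ES_E = 7; EF_E = 7+3 = 10
ES_F = 10; EF_F = 10+12 = 22
ES_G = 5; EF_G = 5+10 = 15
ES_H = max(EF_C=21, EF_D=14, EF_F=22, EF_G=15) = 22; EF_H = 22+5 = 27
Expected project duration μ = 27 days. Critical path: A → E → F → H.

Backward pass:
LF_H = 27; LS_H = 27−5 = 22
LF_G = LS_H = 22; LS_G = 22−10 = 12
LF_F = LS_H = 22; LS_F = 22−12 = 10
LF_E = LS_F = 10; LS_E = 10−3 = 7
LF_D = LS_H = 22; LS_D = 22−7 = 15
LF_C = LS_H = 22; LS_C = 22−14 = 8
LF_B = min(LS_C=8, LS_D=15, LS_G=12) = 8; LS_B = 8−5 = 3
LF_A = min(LS_C=8, LS_D=15, LS_E=7) = 7; LS_A = 7−7 = 0
Slack_C = LS_C − ES_C = 8 − 7 = 1

1 days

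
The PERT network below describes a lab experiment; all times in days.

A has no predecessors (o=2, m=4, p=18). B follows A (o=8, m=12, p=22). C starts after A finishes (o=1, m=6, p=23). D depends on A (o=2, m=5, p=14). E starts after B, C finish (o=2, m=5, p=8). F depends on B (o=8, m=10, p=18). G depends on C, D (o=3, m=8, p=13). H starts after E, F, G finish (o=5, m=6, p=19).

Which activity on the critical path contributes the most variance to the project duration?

te_A = (2 + 4·4 + 18)/6 = 36/6 = 6; σ²_A = ((18−2)/6)² = 7.111
te_B = (8 + 4·12 + 22)/6 = 78/6 = 13; σ²_B = ((22−8)/6)² = 5.444
te_C = (1 + 4·6 + 23)/6 = 48/6 = 8; σ²_C = ((23−1)/6)² = 13.444
te_D = (2 + 4·5 + 14)/6 = 36/6 = 6; σ²_D = ((14−2)/6)² = 4.000
te_E = (2 + 4·5 + 8)/6 = 30/6 = 5; σ²_E = ((8−2)/6)² = 1.000
te_F = (8 + 4·10 + 18)/6 = 66/6 = 11; σ²_F = ((18−8)/6)² = 2.778
te_G = (3 + 4·8 + 13)/6 = 48/6 = 8; σ²_G = ((13−3)/6)² = 2.778
te_H = (5 + 4·6 + 19)/6 = 48/6 = 8; σ²_H = ((19−5)/6)² = 5.444

Forward pass:
ES_A = 0; EF_A = 6
ES_B = 6; EF_B = 6+13 = 19
ES_C = 6; EF_C = 6+8 = 14
ES_D = 6; EF_D = 6+6 = 12
ES_E = max(EF_B=19, EF_C=14) = 19; EF_E = 19+5 = 24
ES_F = 19; EF_F = 19+11 = 30
ES_G = max(EF_C=14, EF_D=12) = 14; EF_G = 14+8 = 22
ES_H = max(EF_E=24, EF_F=30, EF_G=22) = 30; EF_H = 30+8 = 38
Expected project duration μ = 38 days. Critical path: A → B → F → H.

Variances on critical path: σ²_A=7.111, σ²_B=5.444, σ²_F=2.778, σ²_H=5.444.
Largest is σ²_A = 7.111.

A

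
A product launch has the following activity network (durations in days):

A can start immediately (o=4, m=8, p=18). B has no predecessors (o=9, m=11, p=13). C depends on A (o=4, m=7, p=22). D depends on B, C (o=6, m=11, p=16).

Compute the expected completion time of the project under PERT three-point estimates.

29 days

te_A = (4 + 4·8 + 18)/6 = 54/6 = 9
te_B = (9 + 4·11 + 13)/6 = 66/6 = 11
te_C = (4 + 4·7 + 22)/6 = 54/6 = 9
te_D = (6 + 4·11 + 16)/6 = 66/6 = 11

Forward pass:
ES_A = 0; EF_A = 9
ES_B = 0; EF_B = 11
ES_C = 9; EF_C = 9+9 = 18
ES_D = max(EF_B=11, EF_C=18) = 18; EF_D = 18+11 = 29
Expected project duration μ = 29 days. Critical path: A → C → D.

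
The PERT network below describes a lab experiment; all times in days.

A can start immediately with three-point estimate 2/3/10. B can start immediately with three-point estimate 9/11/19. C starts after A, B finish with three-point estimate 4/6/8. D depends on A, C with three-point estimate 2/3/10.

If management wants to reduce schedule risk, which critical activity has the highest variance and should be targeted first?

B

te_A = (2 + 4·3 + 10)/6 = 24/6 = 4; σ²_A = ((10−2)/6)² = 1.778
te_B = (9 + 4·11 + 19)/6 = 72/6 = 12; σ²_B = ((19−9)/6)² = 2.778
te_C = (4 + 4·6 + 8)/6 = 36/6 = 6; σ²_C = ((8−4)/6)² = 0.444
te_D = (2 + 4·3 + 10)/6 = 24/6 = 4; σ²_D = ((10−2)/6)² = 1.778

Forward pass:
ES_A = 0; EF_A = 4
ES_B = 0; EF_B = 12
ES_C = max(EF_A=4, EF_B=12) = 12; EF_C = 12+6 = 18
ES_D = max(EF_A=4, EF_C=18) = 18; EF_D = 18+4 = 22
Expected project duration μ = 22 days. Critical path: B → C → D.

Variances on critical path: σ²_B=2.778, σ²_C=0.444, σ²_D=1.778.
Largest is σ²_B = 2.778.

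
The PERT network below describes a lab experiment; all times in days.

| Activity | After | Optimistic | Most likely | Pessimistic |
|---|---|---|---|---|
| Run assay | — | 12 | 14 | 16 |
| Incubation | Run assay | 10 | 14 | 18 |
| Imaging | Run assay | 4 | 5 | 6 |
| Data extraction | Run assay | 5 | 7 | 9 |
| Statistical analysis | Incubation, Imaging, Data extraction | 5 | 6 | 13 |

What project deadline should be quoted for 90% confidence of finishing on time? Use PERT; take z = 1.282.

37.6 days

te_Run assay = (12 + 4·14 + 16)/6 = 84/6 = 14; σ²_Run assay = ((16−12)/6)² = 0.444
te_Incubation = (10 + 4·14 + 18)/6 = 84/6 = 14; σ²_Incubation = ((18−10)/6)² = 1.778
te_Imaging = (4 + 4·5 + 6)/6 = 30/6 = 5; σ²_Imaging = ((6−4)/6)² = 0.111
te_Data extraction = (5 + 4·7 + 9)/6 = 42/6 = 7; σ²_Data extraction = ((9−5)/6)² = 0.444
te_Statistical analysis = (5 + 4·6 + 13)/6 = 42/6 = 7; σ²_Statistical analysis = ((13−5)/6)² = 1.778

Forward pass:
ES_Run assay = 0; EF_Run assay = 14
ES_Incubation = 14; EF_Incubation = 14+14 = 28
ES_Imaging = 14; EF_Imaging = 14+5 = 19
ES_Data extraction = 14; EF_Data extraction = 14+7 = 21
ES_Statistical analysis = max(EF_Incubation=28, EF_Imaging=19, EF_Data extraction=21) = 28; EF_Statistical analysis = 28+7 = 35
Expected project duration μ = 35 days. Critical path: Run assay → Incubation → Statistical analysis.

Variance along critical path = 0.444 + 1.778 + 1.778 = 4.000; σ = 2.000 days.
D = μ + z·σ = 35 + 1.282·2.000 = 37.6 days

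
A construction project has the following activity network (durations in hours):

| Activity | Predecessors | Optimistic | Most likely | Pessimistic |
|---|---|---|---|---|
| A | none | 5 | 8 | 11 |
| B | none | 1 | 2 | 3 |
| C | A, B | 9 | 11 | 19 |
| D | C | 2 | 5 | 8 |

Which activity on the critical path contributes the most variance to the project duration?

C

te_A = (5 + 4·8 + 11)/6 = 48/6 = 8; σ²_A = ((11−5)/6)² = 1.000
te_B = (1 + 4·2 + 3)/6 = 12/6 = 2; σ²_B = ((3−1)/6)² = 0.111
te_C = (9 + 4·11 + 19)/6 = 72/6 = 12; σ²_C = ((19−9)/6)² = 2.778
te_D = (2 + 4·5 + 8)/6 = 30/6 = 5; σ²_D = ((8−2)/6)² = 1.000

Forward pass:
ES_A = 0; EF_A = 8
ES_B = 0; EF_B = 2
ES_C = max(EF_A=8, EF_B=2) = 8; EF_C = 8+12 = 20
ES_D = 20; EF_D = 20+5 = 25
Expected project duration μ = 25 hours. Critical path: A → C → D.

Variances on critical path: σ²_A=1.000, σ²_C=2.778, σ²_D=1.000.
Largest is σ²_C = 2.778.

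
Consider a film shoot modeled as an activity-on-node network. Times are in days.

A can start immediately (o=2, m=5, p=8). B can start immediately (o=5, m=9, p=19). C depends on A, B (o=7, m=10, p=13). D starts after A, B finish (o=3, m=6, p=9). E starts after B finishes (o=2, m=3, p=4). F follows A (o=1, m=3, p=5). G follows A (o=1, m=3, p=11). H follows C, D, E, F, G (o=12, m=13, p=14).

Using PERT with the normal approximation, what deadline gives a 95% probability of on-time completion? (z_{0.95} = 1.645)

te_A = (2 + 4·5 + 8)/6 = 30/6 = 5; σ²_A = ((8−2)/6)² = 1.000
te_B = (5 + 4·9 + 19)/6 = 60/6 = 10; σ²_B = ((19−5)/6)² = 5.444
te_C = (7 + 4·10 + 13)/6 = 60/6 = 10; σ²_C = ((13−7)/6)² = 1.000
te_D = (3 + 4·6 + 9)/6 = 36/6 = 6; σ²_D = ((9−3)/6)² = 1.000
te_E = (2 + 4·3 + 4)/6 = 18/6 = 3; σ²_E = ((4−2)/6)² = 0.111
te_F = (1 + 4·3 + 5)/6 = 18/6 = 3; σ²_F = ((5−1)/6)² = 0.444
te_G = (1 + 4·3 + 11)/6 = 24/6 = 4; σ²_G = ((11−1)/6)² = 2.778
te_H = (12 + 4·13 + 14)/6 = 78/6 = 13; σ²_H = ((14−12)/6)² = 0.111

Forward pass:
ES_A = 0; EF_A = 5
ES_B = 0; EF_B = 10
ES_C = max(EF_A=5, EF_B=10) = 10; EF_C = 10+10 = 20
ES_D = max(EF_A=5, EF_B=10) = 10; EF_D = 10+6 = 16
ES_E = 10; EF_E = 10+3 = 13
ES_F = 5; EF_F = 5+3 = 8
ES_G = 5; EF_G = 5+4 = 9
ES_H = max(EF_C=20, EF_D=16, EF_E=13, EF_F=8, EF_G=9) = 20; EF_H = 20+13 = 33
Expected project duration μ = 33 days. Critical path: B → C → H.

Variance along critical path = 5.444 + 1.000 + 0.111 = 6.556; σ = 2.560 days.
D = μ + z·σ = 33 + 1.645·2.560 = 37.2 days

37.2 days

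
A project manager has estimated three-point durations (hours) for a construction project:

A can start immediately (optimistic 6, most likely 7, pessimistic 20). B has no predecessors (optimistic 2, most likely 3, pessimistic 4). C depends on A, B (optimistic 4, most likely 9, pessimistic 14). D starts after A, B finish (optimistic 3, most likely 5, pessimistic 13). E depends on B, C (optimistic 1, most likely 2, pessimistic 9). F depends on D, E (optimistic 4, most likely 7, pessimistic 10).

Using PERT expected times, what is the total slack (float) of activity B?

te_A = (6 + 4·7 + 20)/6 = 54/6 = 9
te_B = (2 + 4·3 + 4)/6 = 18/6 = 3
te_C = (4 + 4·9 + 14)/6 = 54/6 = 9
te_D = (3 + 4·5 + 13)/6 = 36/6 = 6
te_E = (1 + 4·2 + 9)/6 = 18/6 = 3
te_F = (4 + 4·7 + 10)/6 = 42/6 = 7

Forward pass:
ES_A = 0; EF_A = 9
ES_B = 0; EF_B = 3
ES_C = max(EF_A=9, EF_B=3) = 9; EF_C = 9+9 = 18
ES_D = max(EF_A=9, EF_B=3) = 9; EF_D = 9+6 = 15
ES_E = max(EF_B=3, EF_C=18) = 18; EF_E = 18+3 = 21
ES_F = max(EF_D=15, EF_E=21) = 21; EF_F = 21+7 = 28
Expected project duration μ = 28 hours. Critical path: A → C → E → F.

Backward pass:
LF_F = 28; LS_F = 28−7 = 21
LF_E = LS_F = 21; LS_E = 21−3 = 18
LF_D = LS_F = 21; LS_D = 21−6 = 15
LF_C = LS_E = 18; LS_C = 18−9 = 9
LF_B = min(LS_C=9, LS_D=15, LS_E=18) = 9; LS_B = 9−3 = 6
LF_A = min(LS_C=9, LS_D=15) = 9; LS_A = 9−9 = 0
Slack_B = LS_B − ES_B = 6 − 0 = 6

6 hours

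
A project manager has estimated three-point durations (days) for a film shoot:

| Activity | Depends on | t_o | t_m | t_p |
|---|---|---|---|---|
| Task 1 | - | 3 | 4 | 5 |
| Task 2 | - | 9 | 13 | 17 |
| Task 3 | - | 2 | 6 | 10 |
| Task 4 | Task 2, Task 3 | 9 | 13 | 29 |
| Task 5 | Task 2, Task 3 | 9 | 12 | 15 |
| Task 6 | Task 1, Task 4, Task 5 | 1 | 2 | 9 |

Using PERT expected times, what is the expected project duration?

te_Task 1 = (3 + 4·4 + 5)/6 = 24/6 = 4
te_Task 2 = (9 + 4·13 + 17)/6 = 78/6 = 13
te_Task 3 = (2 + 4·6 + 10)/6 = 36/6 = 6
te_Task 4 = (9 + 4·13 + 29)/6 = 90/6 = 15
te_Task 5 = (9 + 4·12 + 15)/6 = 72/6 = 12
te_Task 6 = (1 + 4·2 + 9)/6 = 18/6 = 3

Forward pass:
ES_Task 1 = 0; EF_Task 1 = 4
ES_Task 2 = 0; EF_Task 2 = 13
ES_Task 3 = 0; EF_Task 3 = 6
ES_Task 4 = max(EF_Task 2=13, EF_Task 3=6) = 13; EF_Task 4 = 13+15 = 28
ES_Task 5 = max(EF_Task 2=13, EF_Task 3=6) = 13; EF_Task 5 = 13+12 = 25
ES_Task 6 = max(EF_Task 1=4, EF_Task 4=28, EF_Task 5=25) = 28; EF_Task 6 = 28+3 = 31
Expected project duration μ = 31 days. Critical path: Task 2 → Task 4 → Task 6.

31 days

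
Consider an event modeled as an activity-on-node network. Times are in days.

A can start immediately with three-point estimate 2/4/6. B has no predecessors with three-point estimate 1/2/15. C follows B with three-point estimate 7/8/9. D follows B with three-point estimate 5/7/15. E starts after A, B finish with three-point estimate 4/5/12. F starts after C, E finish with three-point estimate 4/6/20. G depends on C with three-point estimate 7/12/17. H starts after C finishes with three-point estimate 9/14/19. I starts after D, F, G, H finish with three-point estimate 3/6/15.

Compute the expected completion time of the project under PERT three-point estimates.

33 days

te_A = (2 + 4·4 + 6)/6 = 24/6 = 4
te_B = (1 + 4·2 + 15)/6 = 24/6 = 4
te_C = (7 + 4·8 + 9)/6 = 48/6 = 8
te_D = (5 + 4·7 + 15)/6 = 48/6 = 8
te_E = (4 + 4·5 + 12)/6 = 36/6 = 6
te_F = (4 + 4·6 + 20)/6 = 48/6 = 8
te_G = (7 + 4·12 + 17)/6 = 72/6 = 12
te_H = (9 + 4·14 + 19)/6 = 84/6 = 14
te_I = (3 + 4·6 + 15)/6 = 42/6 = 7

Forward pass:
ES_A = 0; EF_A = 4
ES_B = 0; EF_B = 4
ES_C = 4; EF_C = 4+8 = 12
ES_D = 4; EF_D = 4+8 = 12
ES_E = max(EF_A=4, EF_B=4) = 4; EF_E = 4+6 = 10
ES_F = max(EF_C=12, EF_E=10) = 12; EF_F = 12+8 = 20
ES_G = 12; EF_G = 12+12 = 24
ES_H = 12; EF_H = 12+14 = 26
ES_I = max(EF_D=12, EF_F=20, EF_G=24, EF_H=26) = 26; EF_I = 26+7 = 33
Expected project duration μ = 33 days. Critical path: B → C → H → I.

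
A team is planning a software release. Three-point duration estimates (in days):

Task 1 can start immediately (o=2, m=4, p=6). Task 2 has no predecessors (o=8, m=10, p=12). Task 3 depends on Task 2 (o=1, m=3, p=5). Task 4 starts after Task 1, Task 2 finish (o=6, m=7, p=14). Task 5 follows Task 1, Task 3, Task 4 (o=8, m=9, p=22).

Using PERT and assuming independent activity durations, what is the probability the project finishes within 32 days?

0.861

te_Task 1 = (2 + 4·4 + 6)/6 = 24/6 = 4; σ²_Task 1 = ((6−2)/6)² = 0.444
te_Task 2 = (8 + 4·10 + 12)/6 = 60/6 = 10; σ²_Task 2 = ((12−8)/6)² = 0.444
te_Task 3 = (1 + 4·3 + 5)/6 = 18/6 = 3; σ²_Task 3 = ((5−1)/6)² = 0.444
te_Task 4 = (6 + 4·7 + 14)/6 = 48/6 = 8; σ²_Task 4 = ((14−6)/6)² = 1.778
te_Task 5 = (8 + 4·9 + 22)/6 = 66/6 = 11; σ²_Task 5 = ((22−8)/6)² = 5.444

Forward pass:
ES_Task 1 = 0; EF_Task 1 = 4
ES_Task 2 = 0; EF_Task 2 = 10
ES_Task 3 = 10; EF_Task 3 = 10+3 = 13
ES_Task 4 = max(EF_Task 1=4, EF_Task 2=10) = 10; EF_Task 4 = 10+8 = 18
ES_Task 5 = max(EF_Task 1=4, EF_Task 3=13, EF_Task 4=18) = 18; EF_Task 5 = 18+11 = 29
Expected project duration μ = 29 days. Critical path: Task 2 → Task 4 → Task 5.

Variance along critical path = 0.444 + 1.778 + 5.444 = 7.667; σ = √7.667 = 2.769 days.
Z = (32 − 29) / 2.769 = 1.083
P(T ≤ 32) = Φ(1.083) ≈ 0.861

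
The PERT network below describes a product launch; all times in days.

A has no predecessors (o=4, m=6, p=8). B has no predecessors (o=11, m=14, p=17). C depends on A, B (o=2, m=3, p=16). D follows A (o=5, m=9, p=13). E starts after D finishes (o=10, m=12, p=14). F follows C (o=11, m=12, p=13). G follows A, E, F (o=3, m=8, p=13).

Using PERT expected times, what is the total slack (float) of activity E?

te_A = (4 + 4·6 + 8)/6 = 36/6 = 6
te_B = (11 + 4·14 + 17)/6 = 84/6 = 14
te_C = (2 + 4·3 + 16)/6 = 30/6 = 5
te_D = (5 + 4·9 + 13)/6 = 54/6 = 9
te_E = (10 + 4·12 + 14)/6 = 72/6 = 12
te_F = (11 + 4·12 + 13)/6 = 72/6 = 12
te_G = (3 + 4·8 + 13)/6 = 48/6 = 8

Forward pass:
ES_A = 0; EF_A = 6
ES_B = 0; EF_B = 14
ES_C = max(EF_A=6, EF_B=14) = 14; EF_C = 14+5 = 19
ES_D = 6; EF_D = 6+9 = 15
ES_E = 15; EF_E = 15+12 = 27
ES_F = 19; EF_F = 19+12 = 31
ES_G = max(EF_A=6, EF_E=27, EF_F=31) = 31; EF_G = 31+8 = 39
Expected project duration μ = 39 days. Critical path: B → C → F → G.

Backward pass:
LF_G = 39; LS_G = 39−8 = 31
LF_F = LS_G = 31; LS_F = 31−12 = 19
LF_E = LS_G = 31; LS_E = 31−12 = 19
LF_D = LS_E = 19; LS_D = 19−9 = 10
LF_C = LS_F = 19; LS_C = 19−5 = 14
LF_B = LS_C = 14; LS_B = 14−14 = 0
LF_A = min(LS_C=14, LS_D=10, LS_G=31) = 10; LS_A = 10−6 = 4
Slack_E = LS_E − ES_E = 19 − 15 = 4

4 days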